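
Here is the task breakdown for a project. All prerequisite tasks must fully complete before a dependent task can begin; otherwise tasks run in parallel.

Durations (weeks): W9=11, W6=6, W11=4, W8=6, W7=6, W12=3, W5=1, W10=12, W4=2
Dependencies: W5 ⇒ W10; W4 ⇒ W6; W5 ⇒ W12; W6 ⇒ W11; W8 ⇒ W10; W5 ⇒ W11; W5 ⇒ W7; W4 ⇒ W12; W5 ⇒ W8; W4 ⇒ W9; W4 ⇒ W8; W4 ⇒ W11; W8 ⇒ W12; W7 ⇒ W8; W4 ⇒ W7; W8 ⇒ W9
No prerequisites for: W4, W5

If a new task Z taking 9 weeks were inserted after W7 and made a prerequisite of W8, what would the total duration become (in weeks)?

35

Originally the plan takes 26 weeks.
With Z inserted, W8 now waits for max(W4, W5, W7, Z).
New critical path: W4→W7→Z→W8→W10 = 2+6+9+6+12 = 35 ⇒ 35 weeks.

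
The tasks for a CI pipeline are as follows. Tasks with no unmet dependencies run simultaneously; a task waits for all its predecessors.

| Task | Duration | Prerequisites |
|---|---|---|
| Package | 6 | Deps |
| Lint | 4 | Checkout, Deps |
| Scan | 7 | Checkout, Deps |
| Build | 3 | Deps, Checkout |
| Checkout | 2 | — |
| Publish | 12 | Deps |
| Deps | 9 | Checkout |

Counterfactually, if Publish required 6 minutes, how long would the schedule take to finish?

As given, the longest chain is Checkout→Deps→Publish = 2+9+12 = 23, so the finish is 23 minutes.
Publish is on the critical path; changing it to 6 makes that path 17 minutes.
Now Checkout→Deps→Scan = 2+9+7 = 18 is longest, so the finish becomes 18 minutes.

18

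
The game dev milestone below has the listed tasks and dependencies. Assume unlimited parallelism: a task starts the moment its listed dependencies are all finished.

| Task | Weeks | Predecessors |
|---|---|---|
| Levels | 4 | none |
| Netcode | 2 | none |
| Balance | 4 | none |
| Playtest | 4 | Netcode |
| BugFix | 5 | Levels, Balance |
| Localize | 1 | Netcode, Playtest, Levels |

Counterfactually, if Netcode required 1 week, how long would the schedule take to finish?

Critical path before the change: Levels→BugFix = 4+5 = 9 giving 9 weeks.
Netcode is off the critical path — its longest chain is 7 weeks, giving 2 of slack.
No other chain overtakes it, so the finish is 9 weeks.

9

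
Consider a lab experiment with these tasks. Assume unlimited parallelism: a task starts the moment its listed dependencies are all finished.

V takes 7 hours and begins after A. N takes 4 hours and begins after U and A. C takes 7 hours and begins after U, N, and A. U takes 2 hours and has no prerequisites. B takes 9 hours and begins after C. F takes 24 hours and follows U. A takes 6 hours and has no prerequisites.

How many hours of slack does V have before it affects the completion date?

13

Critical path: U→F = 2+24 = 26, so the finish is 26 hours.
The longest chain containing V totals 13 hours.
Slack of V = 19 − 6 = 13 hours.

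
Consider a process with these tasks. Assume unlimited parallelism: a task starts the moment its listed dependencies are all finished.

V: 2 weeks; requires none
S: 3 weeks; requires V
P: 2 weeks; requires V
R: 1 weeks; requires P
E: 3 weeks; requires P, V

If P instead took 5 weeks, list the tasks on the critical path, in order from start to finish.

V, P, E

The binding path is V→P→E = 2+2+3 = 7; finish at 7 weeks.
P lies on that path, so at 5 weeks the path becomes 10 weeks.
That remains the longest chain; total 10 weeks.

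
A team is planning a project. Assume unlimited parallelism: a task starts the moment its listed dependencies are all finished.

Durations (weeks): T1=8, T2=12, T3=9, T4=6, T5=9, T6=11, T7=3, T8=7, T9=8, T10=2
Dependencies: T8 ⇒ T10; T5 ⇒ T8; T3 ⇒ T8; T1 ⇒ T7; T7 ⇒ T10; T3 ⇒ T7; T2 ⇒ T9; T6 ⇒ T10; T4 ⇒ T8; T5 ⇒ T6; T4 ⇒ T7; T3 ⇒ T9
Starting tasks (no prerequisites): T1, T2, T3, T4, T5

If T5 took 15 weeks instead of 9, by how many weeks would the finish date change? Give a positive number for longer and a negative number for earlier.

6

The binding path is T5→T6→T10 = 9+11+2 = 22; finish at 22 weeks.
T5 lies on that path, so at 15 weeks the path becomes 28 weeks.
That remains the longest chain; total 28 weeks.
Change in finish: 28 − 22 = +6 weeks.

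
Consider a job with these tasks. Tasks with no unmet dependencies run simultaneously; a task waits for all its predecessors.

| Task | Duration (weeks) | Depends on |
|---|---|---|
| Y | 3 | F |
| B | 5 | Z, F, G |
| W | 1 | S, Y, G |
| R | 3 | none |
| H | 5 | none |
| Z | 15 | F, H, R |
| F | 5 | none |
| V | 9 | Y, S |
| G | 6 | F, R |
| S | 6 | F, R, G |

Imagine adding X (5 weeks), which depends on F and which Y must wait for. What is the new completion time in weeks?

26

Originally the project takes 26 weeks.
With X inserted, Y now waits for max(F, X).
New critical path: F→G→S→V = 5+6+6+9 = 26 ⇒ 26 weeks.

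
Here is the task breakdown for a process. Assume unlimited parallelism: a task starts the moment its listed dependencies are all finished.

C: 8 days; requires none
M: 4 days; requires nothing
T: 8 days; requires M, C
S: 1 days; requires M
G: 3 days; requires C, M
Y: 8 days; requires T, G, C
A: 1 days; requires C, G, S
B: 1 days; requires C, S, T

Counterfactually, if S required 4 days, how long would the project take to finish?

Actual critical path: C→T→Y = 8+8+8 = 24 ⇒ 24 days.
S is off the critical path — its longest chain is 6 days, giving 18 of slack.
The critical path is still C→T→Y; finish is now 24 days.

24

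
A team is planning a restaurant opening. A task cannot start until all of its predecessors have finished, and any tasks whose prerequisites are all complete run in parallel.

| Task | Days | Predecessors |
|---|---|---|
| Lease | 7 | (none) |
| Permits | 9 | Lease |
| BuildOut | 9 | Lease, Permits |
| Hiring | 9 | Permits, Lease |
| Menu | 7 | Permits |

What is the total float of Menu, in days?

The longest chain is Lease→Permits→BuildOut = 7+9+9 = 25; overall finish 25 days.
The longest chain containing Menu totals 23 days.
So Menu can slip 25 − 23 = 2 days.

2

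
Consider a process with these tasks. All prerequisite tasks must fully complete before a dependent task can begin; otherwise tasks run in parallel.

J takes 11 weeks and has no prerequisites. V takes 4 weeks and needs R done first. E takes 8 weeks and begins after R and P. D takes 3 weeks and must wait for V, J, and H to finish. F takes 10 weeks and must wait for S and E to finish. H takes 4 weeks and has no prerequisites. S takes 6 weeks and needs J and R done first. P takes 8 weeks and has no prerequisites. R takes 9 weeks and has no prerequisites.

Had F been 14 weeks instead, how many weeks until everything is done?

As given, the longest chain is R→E→F = 9+8+10 = 27, so the finish is 27 weeks.
Since F is critical, the +4 change carries straight to that chain (now 31 weeks).
That remains the longest chain; total 31 weeks.

31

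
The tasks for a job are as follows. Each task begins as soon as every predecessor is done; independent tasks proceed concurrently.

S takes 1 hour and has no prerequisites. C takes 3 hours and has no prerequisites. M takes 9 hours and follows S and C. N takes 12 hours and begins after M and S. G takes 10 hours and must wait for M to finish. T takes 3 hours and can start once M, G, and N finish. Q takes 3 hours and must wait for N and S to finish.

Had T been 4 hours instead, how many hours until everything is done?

Actual critical path: C→M→N→T = 3+9+12+3 = 27 ⇒ 27 hours.
Since T is critical, the +1 change carries straight to that chain (now 28 hours).
The critical path is still C→M→N→T; finish is now 28 hours.

28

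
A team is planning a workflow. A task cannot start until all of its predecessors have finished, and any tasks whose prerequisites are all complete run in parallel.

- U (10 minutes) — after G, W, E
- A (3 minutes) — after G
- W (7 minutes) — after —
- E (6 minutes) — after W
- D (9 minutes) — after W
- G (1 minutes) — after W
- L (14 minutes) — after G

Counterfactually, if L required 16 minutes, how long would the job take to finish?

24

As given, the longest chain is W→E→U = 7+6+10 = 23, so the finish is 23 minutes.
The longest path through L is only 22 minutes, so L has float 1.
The binding chain switches to W→G→L = 7+1+16 = 24; finish 24 minutes.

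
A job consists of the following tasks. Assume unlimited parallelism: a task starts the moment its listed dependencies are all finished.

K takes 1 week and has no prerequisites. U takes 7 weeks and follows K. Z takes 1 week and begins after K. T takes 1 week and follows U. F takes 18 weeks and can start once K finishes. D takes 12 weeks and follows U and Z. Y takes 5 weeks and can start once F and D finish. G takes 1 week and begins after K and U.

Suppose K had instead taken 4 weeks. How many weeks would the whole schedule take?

28

Critical path before the change: K→U→D→Y = 1+7+12+5 = 25 giving 25 weeks.
Since K is critical, the +3 change carries straight to that chain (now 28 weeks).
That remains the longest chain; total 28 weeks.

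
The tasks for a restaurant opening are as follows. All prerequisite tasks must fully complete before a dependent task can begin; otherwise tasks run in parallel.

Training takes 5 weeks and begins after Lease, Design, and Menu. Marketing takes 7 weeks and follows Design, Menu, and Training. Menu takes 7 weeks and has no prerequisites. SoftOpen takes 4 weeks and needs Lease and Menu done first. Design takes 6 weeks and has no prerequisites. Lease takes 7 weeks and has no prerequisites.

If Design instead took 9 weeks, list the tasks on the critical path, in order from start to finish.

Design, Training, Marketing

Actual critical path: Lease→Training→Marketing = 7+5+7 = 19 ⇒ 19 weeks.
Design has 1 week of float (longest path through it is 18).
New critical path: Design→Training→Marketing = 9+5+7 = 21 ⇒ 21 weeks.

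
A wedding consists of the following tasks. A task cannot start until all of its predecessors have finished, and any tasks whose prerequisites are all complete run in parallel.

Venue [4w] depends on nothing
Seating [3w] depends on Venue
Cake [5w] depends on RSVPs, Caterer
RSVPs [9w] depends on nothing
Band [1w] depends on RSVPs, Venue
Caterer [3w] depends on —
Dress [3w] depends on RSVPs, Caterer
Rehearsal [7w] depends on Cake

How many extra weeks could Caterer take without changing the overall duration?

RSVPs→Cake→Rehearsal = 9+5+7 = 21 sets the makespan at 21 weeks.
Caterer finishes as early as 3 and must finish by 9.
So Caterer can slip 9 − 3 = 6 weeks.

6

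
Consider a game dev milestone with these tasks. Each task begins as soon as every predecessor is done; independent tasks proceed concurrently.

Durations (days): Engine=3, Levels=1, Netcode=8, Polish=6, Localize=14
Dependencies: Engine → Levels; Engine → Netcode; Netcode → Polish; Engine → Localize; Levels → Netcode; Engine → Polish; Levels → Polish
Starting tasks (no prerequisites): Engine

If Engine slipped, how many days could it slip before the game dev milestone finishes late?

Engine→Levels→Netcode→Polish = 3+1+8+6 = 18 sets the makespan at 18 days.
The longest chain containing Engine totals 18 days.
So Engine can slip 3 − 3 = 0 days.

0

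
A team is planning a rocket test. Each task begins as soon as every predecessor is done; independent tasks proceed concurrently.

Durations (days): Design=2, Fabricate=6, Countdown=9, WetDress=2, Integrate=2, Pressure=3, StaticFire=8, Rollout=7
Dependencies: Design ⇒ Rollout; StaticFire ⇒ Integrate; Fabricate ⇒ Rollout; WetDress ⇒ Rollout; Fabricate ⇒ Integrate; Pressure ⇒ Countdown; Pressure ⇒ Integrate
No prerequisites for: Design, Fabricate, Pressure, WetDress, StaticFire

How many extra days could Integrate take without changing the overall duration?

Fabricate→Rollout = 6+7 = 13 sets the makespan at 13 days.
Integrate finishes as early as 10 and must finish by 13.
Slack of Integrate = 11 − 8 = 3 days.

3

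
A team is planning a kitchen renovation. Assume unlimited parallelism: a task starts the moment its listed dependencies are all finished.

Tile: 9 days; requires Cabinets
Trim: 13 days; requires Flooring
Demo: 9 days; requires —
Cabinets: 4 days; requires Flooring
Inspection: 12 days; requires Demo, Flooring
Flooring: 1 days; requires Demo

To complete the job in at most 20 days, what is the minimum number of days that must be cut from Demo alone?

3

Current finish: 23 days; target: 20.
Demo is on every critical path, so each day cut from Demo cuts the finish by one (this holds down to a finish of 15).
Need 23 − 20 = 3 days off Demo → Demo becomes 6 days, finish becomes 20.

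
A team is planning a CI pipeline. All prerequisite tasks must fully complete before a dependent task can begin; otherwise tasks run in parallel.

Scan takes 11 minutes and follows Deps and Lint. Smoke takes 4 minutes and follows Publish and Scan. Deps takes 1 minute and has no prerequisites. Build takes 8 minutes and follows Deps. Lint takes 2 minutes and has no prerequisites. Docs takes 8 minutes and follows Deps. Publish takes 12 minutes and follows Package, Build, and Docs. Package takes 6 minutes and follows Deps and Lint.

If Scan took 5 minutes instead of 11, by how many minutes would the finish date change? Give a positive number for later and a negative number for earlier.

0

As given, the longest chain is Deps→Build→Publish→Smoke = 1+8+12+4 = 25, so the finish is 25 minutes.
Scan has 8 minutes of float (longest path through it is 17).
No other chain overtakes it, so the finish is 25 minutes.
Change in finish: 25 − 25 = +0 minutes.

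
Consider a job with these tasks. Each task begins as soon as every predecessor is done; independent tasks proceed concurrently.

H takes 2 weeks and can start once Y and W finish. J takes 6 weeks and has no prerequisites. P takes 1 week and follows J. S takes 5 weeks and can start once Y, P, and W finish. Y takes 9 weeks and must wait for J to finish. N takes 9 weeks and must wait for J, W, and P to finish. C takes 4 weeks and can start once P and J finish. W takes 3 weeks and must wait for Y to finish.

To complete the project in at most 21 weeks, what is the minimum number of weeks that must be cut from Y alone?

6

Current finish: 27 weeks; target: 21.
Y is on every critical path, so each week cut from Y cuts the finish by one (this holds down to a finish of 19).
Need 27 − 21 = 6 weeks off Y → Y becomes 3 weeks, finish becomes 21.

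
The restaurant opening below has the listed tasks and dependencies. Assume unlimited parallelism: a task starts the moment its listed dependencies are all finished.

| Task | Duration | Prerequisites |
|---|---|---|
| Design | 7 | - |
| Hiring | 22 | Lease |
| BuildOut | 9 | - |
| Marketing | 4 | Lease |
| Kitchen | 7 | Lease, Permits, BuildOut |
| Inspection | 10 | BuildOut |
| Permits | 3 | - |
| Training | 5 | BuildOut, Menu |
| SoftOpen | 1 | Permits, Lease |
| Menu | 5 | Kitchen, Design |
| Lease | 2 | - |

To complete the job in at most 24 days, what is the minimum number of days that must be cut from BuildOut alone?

2

Current finish: 26 days; target: 24.
BuildOut is on every critical path, so each day cut from BuildOut cuts the finish by one (this holds down to a finish of 24).
Need 26 − 24 = 2 days off BuildOut → BuildOut becomes 7 days, finish becomes 24.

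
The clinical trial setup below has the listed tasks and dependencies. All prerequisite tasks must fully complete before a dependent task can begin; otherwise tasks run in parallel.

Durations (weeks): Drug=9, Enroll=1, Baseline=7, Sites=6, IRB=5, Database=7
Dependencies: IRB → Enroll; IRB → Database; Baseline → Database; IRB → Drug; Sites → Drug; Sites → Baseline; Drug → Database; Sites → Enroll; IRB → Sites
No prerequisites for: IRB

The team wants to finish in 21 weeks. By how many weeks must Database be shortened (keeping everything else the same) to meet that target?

Current finish: 27 weeks; target: 21.
Database is on every critical path, so each week cut from Database cuts the finish by one (this holds down to a finish of 21).
Need 27 − 21 = 6 weeks off Database → Database becomes 1 week, finish becomes 21.

6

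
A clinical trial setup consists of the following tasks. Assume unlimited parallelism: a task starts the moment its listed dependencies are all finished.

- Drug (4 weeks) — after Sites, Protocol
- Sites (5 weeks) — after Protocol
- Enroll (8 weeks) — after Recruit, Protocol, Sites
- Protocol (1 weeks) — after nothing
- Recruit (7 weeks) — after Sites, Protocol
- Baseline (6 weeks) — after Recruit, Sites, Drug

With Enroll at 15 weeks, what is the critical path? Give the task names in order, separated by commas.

Actual critical path: Protocol→Sites→Recruit→Enroll = 1+5+7+8 = 21 ⇒ 21 weeks.
Enroll is on the critical path; changing it to 15 makes that path 28 weeks.
The critical path is still Protocol→Sites→Recruit→Enroll; finish is now 28 weeks.

Protocol, Sites, Recruit, Enroll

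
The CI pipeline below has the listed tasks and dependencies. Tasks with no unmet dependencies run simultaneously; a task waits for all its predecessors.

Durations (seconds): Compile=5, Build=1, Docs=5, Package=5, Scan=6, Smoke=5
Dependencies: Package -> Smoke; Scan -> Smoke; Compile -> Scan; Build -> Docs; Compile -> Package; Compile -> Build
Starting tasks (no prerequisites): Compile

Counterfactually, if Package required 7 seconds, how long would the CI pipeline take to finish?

Actual critical path: Compile→Scan→Smoke = 5+6+5 = 16 ⇒ 16 seconds.
Package is off the critical path — its longest chain is 15 seconds, giving 1 of slack.
The binding chain switches to Compile→Package→Smoke = 5+7+5 = 17; finish 17 seconds.

17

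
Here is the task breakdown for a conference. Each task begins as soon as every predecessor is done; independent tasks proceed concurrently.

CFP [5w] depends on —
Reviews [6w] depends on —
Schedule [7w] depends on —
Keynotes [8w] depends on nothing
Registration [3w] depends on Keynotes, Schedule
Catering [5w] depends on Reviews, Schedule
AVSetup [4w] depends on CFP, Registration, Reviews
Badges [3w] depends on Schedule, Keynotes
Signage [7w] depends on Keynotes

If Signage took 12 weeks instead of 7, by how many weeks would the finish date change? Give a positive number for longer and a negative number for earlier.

5

The binding path is Keynotes→Signage = 8+7 = 15; finish at 15 weeks.
Signage is on the critical path; changing it to 12 makes that path 20 weeks.
That remains the longest chain; total 20 weeks.
Change in finish: 20 − 15 = +5 weeks.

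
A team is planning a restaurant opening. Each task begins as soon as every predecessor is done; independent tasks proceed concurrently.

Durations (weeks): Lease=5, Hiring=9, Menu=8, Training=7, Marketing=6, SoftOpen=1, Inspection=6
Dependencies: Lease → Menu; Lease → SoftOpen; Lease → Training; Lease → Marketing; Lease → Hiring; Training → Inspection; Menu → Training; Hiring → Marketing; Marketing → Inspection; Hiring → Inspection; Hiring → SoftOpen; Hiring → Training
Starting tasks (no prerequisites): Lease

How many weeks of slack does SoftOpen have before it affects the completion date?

The longest chain is Lease→Hiring→Training→Inspection = 5+9+7+6 = 27; overall finish 27 weeks.
SoftOpen finishes as early as 15 and must finish by 27.
Float = 27 − 15 = 12.

12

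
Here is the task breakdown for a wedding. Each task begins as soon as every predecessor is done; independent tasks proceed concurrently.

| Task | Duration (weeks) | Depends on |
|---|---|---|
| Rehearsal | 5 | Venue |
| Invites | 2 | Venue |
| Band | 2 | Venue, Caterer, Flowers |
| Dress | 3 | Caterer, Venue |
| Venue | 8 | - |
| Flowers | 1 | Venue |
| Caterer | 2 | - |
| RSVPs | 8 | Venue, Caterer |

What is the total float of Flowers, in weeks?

5

The longest chain is Venue→RSVPs = 8+8 = 16; overall finish 16 weeks.
Flowers finishes as early as 9 and must finish by 14.
Float = 16 − 11 = 5.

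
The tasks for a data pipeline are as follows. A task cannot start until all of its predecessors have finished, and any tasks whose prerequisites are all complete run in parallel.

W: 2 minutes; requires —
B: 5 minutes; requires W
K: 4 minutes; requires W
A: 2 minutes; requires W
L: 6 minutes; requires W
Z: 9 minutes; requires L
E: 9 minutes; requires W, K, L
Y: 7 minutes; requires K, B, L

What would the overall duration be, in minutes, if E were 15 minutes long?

23

As given, the longest chain is W→L→E = 2+6+9 = 17, so the finish is 17 minutes.
E lies on that path, so at 15 minutes the path becomes 23 minutes.
That remains the longest chain; total 23 minutes.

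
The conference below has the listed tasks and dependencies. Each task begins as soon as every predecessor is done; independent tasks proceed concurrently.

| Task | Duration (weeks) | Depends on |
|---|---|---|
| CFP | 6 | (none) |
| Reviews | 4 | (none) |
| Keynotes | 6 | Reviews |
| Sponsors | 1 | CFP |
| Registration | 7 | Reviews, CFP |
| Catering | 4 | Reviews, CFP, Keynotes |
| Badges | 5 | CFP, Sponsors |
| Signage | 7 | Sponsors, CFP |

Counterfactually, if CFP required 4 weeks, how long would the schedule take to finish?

As given, the longest chain is CFP→Sponsors→Signage = 6+1+7 = 14, so the finish is 14 weeks.
CFP is on the critical path; changing it to 4 makes that path 12 weeks.
Now Reviews→Keynotes→Catering = 4+6+4 = 14 is longest, so the finish becomes 14 weeks.

14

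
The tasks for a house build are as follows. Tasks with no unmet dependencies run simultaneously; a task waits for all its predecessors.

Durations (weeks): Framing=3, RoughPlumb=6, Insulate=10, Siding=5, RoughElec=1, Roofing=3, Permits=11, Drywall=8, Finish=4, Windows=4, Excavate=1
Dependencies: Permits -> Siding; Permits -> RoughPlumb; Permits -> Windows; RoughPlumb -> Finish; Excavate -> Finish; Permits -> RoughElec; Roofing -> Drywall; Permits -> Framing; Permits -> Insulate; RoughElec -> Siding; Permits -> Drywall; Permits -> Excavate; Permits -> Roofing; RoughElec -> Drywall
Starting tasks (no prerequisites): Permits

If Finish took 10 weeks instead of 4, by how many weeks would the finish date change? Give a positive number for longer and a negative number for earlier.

5

The binding path is Permits→Roofing→Drywall = 11+3+8 = 22; finish at 22 weeks.
The longest path through Finish is only 21 weeks, so Finish has float 1.
The binding chain switches to Permits→RoughPlumb→Finish = 11+6+10 = 27; finish 27 weeks.
Change in finish: 27 − 22 = +5 weeks.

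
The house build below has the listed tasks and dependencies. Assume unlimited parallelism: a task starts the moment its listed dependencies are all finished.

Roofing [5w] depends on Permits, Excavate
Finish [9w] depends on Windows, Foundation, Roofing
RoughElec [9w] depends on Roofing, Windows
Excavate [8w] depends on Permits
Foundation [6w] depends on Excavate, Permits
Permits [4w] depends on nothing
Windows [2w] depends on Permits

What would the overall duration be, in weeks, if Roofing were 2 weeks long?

As given, the longest chain is Permits→Excavate→Foundation→Finish = 4+8+6+9 = 27, so the finish is 27 weeks.
Roofing is off the critical path — its longest chain is 26 weeks, giving 1 of slack.
That remains the longest chain; total 27 weeks.

27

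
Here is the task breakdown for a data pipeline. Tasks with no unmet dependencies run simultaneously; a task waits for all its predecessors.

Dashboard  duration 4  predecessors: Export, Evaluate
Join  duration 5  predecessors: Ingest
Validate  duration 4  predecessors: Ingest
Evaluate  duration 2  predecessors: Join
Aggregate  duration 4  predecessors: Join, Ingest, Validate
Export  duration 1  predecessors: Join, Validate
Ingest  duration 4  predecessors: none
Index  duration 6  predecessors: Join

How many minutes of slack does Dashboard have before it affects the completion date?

0

Ingest→Join→Evaluate→Dashboard = 4+5+2+4 = 15 sets the makespan at 15 minutes.
Dashboard finishes as early as 15 and must finish by 15.
So Dashboard can slip 15 − 15 = 0 minutes.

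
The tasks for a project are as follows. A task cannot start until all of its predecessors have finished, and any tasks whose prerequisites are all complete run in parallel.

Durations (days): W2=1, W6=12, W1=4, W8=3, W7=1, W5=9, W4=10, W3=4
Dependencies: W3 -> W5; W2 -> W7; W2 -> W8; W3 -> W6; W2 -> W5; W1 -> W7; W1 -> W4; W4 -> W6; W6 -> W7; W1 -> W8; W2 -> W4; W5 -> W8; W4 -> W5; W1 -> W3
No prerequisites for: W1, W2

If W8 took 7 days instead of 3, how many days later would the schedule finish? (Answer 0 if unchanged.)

3

As given, the longest chain is W1→W4→W6→W7 = 4+10+12+1 = 27, so the finish is 27 days.
The longest path through W8 is only 26 days, so W8 has float 1.
Now W1→W4→W5→W8 = 4+10+9+7 = 30 is longest, so the finish becomes 30 days.
Change in finish: 30 − 27 = +3 days.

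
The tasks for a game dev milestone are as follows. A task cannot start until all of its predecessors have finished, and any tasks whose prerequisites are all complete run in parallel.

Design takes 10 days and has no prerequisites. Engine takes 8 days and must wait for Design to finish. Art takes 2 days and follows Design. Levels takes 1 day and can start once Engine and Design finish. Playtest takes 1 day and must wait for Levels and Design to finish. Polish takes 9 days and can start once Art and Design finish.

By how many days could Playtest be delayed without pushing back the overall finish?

1

Critical path: Design→Art→Polish = 10+2+9 = 21, so the finish is 21 days.
Playtest finishes as early as 20 and must finish by 21.
Slack of Playtest = 20 − 19 = 1 day.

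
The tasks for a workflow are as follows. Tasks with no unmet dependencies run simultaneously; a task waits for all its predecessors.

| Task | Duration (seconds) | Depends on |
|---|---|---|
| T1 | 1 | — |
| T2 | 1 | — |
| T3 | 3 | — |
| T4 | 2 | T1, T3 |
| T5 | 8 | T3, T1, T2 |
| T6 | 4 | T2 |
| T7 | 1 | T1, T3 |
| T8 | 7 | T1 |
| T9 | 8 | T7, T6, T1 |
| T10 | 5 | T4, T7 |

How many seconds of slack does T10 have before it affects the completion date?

The longest chain is T2→T6→T9 = 1+4+8 = 13; overall finish 13 seconds.
The longest chain containing T10 totals 10 seconds.
So T10 can slip 13 − 10 = 3 seconds.

3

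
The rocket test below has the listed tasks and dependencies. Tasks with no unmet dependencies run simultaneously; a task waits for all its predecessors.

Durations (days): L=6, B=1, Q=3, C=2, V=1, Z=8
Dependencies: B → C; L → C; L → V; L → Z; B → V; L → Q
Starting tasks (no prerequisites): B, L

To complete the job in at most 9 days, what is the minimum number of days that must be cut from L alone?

5

Current finish: 14 days; target: 9.
L is on every critical path, so each day cut from L cuts the finish by one (this holds down to a finish of 9).
Need 14 − 9 = 5 days off L → L becomes 1 day, finish becomes 9.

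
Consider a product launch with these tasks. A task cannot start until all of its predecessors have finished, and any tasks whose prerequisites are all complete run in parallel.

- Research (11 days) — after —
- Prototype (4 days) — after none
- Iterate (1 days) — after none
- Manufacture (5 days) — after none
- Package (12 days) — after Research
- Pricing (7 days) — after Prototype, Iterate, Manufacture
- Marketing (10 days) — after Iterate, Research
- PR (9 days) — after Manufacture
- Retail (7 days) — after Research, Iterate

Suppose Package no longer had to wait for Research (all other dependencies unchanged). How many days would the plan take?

21

Original critical path: Research→Package = 11+12 = 23 ⇒ 23 days.
Without Research→Package, Package's earliest start moves from 11 to 0.
New critical path: Research→Marketing = 11+10 = 21 ⇒ 21 days.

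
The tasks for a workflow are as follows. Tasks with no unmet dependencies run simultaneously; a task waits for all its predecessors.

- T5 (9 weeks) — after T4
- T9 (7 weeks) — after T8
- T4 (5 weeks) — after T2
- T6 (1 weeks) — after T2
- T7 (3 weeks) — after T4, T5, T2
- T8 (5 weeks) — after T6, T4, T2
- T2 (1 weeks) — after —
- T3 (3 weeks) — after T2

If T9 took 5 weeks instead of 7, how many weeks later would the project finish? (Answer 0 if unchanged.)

Baseline: T2→T4→T8→T9 = 1+5+5+7 = 18 → 18 weeks.
T9 lies on that path, so at 5 weeks the path becomes 16 weeks.
Now T2→T4→T5→T7 = 1+5+9+3 = 18 is longest, so the finish becomes 18 weeks.
Change in finish: 18 − 18 = +0 weeks.

0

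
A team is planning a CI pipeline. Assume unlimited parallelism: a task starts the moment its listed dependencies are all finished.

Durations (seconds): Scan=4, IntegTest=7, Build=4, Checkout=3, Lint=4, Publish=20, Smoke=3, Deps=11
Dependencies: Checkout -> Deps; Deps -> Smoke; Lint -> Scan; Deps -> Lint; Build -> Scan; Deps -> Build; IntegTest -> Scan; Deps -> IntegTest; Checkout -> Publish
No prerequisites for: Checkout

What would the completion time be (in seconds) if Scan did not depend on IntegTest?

With the dependency in place, Checkout→Deps→IntegTest→Scan = 3+11+7+4 = 25 sets the finish at 25 seconds.
Without IntegTest→Scan, Scan's earliest start moves from 21 to 18.
The longest chain is now Checkout→Publish = 3+20 = 23, so the schedule takes 23 seconds.

23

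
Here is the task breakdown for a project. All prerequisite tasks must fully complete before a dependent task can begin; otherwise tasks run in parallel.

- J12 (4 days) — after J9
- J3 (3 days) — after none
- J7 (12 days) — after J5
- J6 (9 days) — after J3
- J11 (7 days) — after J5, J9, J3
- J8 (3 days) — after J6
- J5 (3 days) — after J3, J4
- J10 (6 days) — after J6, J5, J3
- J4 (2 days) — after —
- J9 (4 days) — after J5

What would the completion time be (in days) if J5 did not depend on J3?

18

Before: longest chain J3→J5→J7 = 3+3+12 = 18, finish 18.
Without J3→J5, J5's earliest start moves from 3 to 2.
After: J3→J6→J10 = 3+9+6 = 18 → 18 days.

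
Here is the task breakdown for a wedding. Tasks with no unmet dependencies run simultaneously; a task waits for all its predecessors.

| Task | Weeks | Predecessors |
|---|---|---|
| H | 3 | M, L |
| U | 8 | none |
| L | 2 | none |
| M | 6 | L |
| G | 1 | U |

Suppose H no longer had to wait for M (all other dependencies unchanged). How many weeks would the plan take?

Original critical path: L→M→H = 2+6+3 = 11 ⇒ 11 weeks.
Without M→H, H's earliest start moves from 8 to 2.
The longest chain is now U→G = 8+1 = 9, so the plan takes 9 weeks.

9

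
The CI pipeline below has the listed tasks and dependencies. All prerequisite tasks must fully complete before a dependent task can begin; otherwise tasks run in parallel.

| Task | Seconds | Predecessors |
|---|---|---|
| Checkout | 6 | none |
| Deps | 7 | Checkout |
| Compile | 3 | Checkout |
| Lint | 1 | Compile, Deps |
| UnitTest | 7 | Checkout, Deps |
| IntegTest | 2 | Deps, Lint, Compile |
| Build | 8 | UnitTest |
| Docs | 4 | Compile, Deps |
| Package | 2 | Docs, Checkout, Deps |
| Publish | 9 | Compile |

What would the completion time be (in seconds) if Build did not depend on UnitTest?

With the dependency in place, Checkout→Deps→UnitTest→Build = 6+7+7+8 = 28 sets the finish at 28 seconds.
Without UnitTest→Build, Build's earliest start moves from 20 to 0.
After: Checkout→Deps→UnitTest = 6+7+7 = 20 → 20 seconds.

20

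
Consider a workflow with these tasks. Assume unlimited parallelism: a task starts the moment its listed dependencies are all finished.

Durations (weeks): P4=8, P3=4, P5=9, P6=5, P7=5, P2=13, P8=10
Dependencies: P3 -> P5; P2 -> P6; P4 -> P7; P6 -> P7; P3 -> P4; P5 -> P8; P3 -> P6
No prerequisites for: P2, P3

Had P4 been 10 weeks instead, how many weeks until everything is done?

23

The binding path is P2→P6→P7 = 13+5+5 = 23; finish at 23 weeks.
P4 is off the critical path — its longest chain is 17 weeks, giving 6 of slack.
No other chain overtakes it, so the finish is 23 weeks.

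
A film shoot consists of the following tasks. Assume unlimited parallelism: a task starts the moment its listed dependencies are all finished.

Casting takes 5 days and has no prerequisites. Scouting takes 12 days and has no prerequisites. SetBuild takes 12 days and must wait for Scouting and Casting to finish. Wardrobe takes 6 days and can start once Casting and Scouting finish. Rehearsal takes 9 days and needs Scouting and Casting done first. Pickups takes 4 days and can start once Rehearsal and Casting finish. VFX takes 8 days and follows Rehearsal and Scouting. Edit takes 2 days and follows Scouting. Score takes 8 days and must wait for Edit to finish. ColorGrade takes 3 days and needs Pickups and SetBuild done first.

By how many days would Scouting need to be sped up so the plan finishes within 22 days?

7

Current finish: 29 days; target: 22.
Scouting is on every critical path, so each day cut from Scouting cuts the finish by one (this holds down to a finish of 22).
Need 29 − 22 = 7 days off Scouting → Scouting becomes 5 days, finish becomes 22.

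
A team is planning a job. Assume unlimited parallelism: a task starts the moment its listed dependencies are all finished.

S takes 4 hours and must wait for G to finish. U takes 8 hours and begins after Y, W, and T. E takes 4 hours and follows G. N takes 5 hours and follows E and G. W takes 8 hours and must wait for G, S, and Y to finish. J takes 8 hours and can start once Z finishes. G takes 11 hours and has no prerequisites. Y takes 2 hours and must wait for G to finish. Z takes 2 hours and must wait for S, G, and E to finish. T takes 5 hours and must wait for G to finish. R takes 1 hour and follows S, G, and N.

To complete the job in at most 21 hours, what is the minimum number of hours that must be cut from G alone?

10

Current finish: 31 hours; target: 21.
G is on every critical path, so each hour cut from G cuts the finish by one (this holds down to a finish of 21).
Need 31 − 21 = 10 hours off G → G becomes 1 hour, finish becomes 21.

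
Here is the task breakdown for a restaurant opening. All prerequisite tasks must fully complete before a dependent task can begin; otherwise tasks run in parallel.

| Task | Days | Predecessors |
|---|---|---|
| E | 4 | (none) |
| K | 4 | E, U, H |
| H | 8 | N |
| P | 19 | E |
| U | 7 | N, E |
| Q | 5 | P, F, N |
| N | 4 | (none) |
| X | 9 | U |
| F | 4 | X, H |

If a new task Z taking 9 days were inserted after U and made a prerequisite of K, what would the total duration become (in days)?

Originally the schedule takes 29 days.
With Z inserted, K now waits for max(E, U, H, Z).
New critical path: E→U→X→F→Q = 4+7+9+4+5 = 29 ⇒ 29 days.

29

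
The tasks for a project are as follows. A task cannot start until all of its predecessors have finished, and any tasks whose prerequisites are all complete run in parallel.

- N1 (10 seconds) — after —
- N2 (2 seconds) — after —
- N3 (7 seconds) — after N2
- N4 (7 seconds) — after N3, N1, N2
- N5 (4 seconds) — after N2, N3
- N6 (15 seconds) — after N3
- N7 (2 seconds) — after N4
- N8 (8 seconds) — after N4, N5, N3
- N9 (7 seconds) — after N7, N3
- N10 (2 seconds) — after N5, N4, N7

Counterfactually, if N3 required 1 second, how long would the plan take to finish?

Actual critical path: N1→N4→N7→N9 = 10+7+2+7 = 26 ⇒ 26 seconds.
N3 has 1 second of float (longest path through it is 25).
The critical path is still N1→N4→N7→N9; finish is now 26 seconds.

26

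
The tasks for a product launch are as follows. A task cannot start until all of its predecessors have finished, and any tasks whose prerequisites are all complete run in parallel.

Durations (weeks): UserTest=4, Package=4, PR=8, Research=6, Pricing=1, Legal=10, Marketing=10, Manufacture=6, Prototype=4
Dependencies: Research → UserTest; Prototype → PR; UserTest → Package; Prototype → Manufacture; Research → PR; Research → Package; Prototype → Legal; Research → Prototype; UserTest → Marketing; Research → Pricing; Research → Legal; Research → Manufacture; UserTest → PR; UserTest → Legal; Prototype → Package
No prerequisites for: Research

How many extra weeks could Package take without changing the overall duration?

The longest chain is Research→Prototype→Legal = 6+4+10 = 20; overall finish 20 weeks.
Longest path through Package: 14 weeks (earliest finish 14, latest finish 20).
Slack of Package = 16 − 10 = 6 weeks.

6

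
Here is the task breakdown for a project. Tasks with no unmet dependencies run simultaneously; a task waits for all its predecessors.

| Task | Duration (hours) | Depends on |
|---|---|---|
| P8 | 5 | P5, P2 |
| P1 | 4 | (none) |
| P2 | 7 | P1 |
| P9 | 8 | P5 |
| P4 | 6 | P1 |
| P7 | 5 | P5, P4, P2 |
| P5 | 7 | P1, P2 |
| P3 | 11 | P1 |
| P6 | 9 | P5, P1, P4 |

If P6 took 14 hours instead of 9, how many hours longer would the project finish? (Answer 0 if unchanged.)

5

The binding path is P1→P2→P5→P6 = 4+7+7+9 = 27; finish at 27 hours.
P6 lies on that path, so at 14 hours the path becomes 32 hours.
The critical path is still P1→P2→P5→P6; finish is now 32 hours.
Change in finish: 32 − 27 = +5 hours.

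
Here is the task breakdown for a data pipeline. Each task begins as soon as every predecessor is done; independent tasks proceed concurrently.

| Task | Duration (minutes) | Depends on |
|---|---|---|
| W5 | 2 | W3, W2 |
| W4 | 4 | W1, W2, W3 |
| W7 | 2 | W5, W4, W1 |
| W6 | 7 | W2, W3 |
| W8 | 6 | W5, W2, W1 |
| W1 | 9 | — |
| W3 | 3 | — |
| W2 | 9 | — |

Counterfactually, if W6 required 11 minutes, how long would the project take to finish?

20

Actual critical path: W2→W5→W8 = 9+2+6 = 17 ⇒ 17 minutes.
The longest path through W6 is only 16 minutes, so W6 has float 1.
The binding chain switches to W2→W6 = 9+11 = 20; finish 20 minutes.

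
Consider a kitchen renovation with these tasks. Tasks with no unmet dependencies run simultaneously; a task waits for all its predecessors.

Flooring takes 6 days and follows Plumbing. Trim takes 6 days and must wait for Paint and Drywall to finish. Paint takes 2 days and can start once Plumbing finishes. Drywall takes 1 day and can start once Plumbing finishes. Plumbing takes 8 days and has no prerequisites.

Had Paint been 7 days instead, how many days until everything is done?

As given, the longest chain is Plumbing→Paint→Trim = 8+2+6 = 16, so the finish is 16 days.
Paint is on the critical path; changing it to 7 makes that path 21 days.
The critical path is still Plumbing→Paint→Trim; finish is now 21 days.

21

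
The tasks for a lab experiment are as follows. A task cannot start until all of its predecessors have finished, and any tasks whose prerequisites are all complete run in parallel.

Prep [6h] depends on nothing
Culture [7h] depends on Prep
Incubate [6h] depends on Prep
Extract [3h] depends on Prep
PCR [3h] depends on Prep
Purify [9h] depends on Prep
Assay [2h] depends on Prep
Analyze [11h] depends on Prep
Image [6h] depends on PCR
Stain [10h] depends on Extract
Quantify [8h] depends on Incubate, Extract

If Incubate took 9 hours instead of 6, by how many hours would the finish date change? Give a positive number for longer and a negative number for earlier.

3

Critical path before the change: Prep→Incubate→Quantify = 6+6+8 = 20 giving 20 hours.
Incubate lies on that path, so at 9 hours the path becomes 23 hours.
That remains the longest chain; total 23 hours.
Change in finish: 23 − 20 = +3 hours.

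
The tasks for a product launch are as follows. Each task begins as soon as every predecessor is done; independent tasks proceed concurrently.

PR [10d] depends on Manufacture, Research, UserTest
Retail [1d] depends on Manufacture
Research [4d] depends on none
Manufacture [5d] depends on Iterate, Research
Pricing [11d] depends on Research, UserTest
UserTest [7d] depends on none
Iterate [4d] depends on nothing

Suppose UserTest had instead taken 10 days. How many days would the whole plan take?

Baseline: Research→Manufacture→PR = 4+5+10 = 19 → 19 days.
UserTest is off the critical path — its longest chain is 18 days, giving 1 of slack.
Now UserTest→Pricing = 10+11 = 21 is longest, so the finish becomes 21 days.

21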